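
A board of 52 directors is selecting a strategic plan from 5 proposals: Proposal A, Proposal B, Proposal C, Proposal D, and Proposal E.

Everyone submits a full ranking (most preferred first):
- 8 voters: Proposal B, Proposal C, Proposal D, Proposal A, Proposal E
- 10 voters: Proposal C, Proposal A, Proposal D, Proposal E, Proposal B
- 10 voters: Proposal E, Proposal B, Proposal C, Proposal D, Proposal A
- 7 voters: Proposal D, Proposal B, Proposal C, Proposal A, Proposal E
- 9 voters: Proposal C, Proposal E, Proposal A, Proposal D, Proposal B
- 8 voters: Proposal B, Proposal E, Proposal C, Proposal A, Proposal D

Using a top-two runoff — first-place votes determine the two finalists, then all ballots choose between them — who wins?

Proposal B

Round 1 first-place votes: Proposal A 0, Proposal B 16, Proposal C 19, Proposal D 7, Proposal E 10. Proposal C and Proposal B advance.
Runoff: Proposal C is ranked above Proposal B on 19 ballots, Proposal B above Proposal C on 33.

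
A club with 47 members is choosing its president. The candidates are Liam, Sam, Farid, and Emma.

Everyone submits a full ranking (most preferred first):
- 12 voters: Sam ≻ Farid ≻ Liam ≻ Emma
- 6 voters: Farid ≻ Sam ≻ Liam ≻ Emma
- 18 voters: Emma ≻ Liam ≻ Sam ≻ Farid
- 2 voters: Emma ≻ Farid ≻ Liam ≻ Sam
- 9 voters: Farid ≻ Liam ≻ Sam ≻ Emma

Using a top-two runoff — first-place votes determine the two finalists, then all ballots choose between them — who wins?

Farid

Round 1 first-place votes: Liam 0, Sam 12, Farid 15, Emma 20. Emma and Farid advance.
Runoff: Emma is ranked above Farid on 20 ballots, Farid above Emma on 27.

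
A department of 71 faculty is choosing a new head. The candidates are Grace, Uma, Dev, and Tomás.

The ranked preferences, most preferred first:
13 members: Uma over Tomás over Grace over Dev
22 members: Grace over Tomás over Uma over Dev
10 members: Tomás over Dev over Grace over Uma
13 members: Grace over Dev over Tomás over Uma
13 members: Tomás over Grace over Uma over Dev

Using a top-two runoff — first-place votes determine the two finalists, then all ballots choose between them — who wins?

Tomás

Round 1 first-place votes: Grace 35, Uma 13, Dev 0, Tomás 23. Grace and Tomás advance.
Runoff: Grace is ranked above Tomás on 35 ballots, Tomás above Grace on 36.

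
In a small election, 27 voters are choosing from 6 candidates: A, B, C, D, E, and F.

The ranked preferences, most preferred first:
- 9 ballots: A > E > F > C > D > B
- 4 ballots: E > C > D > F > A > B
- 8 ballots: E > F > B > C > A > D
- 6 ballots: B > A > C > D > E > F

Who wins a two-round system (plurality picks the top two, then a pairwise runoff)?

A

Round 1 first-place votes: A 9, B 6, C 0, D 0, E 12, F 0. E and A advance.
Runoff: E is ranked above A on 12 ballots, A above E on 15.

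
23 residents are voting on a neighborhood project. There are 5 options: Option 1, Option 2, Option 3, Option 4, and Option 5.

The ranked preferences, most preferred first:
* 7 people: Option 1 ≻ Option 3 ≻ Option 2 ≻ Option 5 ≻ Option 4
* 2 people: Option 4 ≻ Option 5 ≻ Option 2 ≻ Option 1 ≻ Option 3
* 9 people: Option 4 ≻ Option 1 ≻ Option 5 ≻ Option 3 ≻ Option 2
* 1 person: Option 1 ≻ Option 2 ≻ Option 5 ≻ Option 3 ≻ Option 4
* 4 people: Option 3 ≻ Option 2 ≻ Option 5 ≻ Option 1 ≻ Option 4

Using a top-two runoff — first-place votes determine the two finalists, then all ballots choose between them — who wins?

Round 1 first-place votes: Option 1 8, Option 2 0, Option 3 4, Option 4 11, Option 5 0. Option 4 and Option 1 advance.
Runoff: Option 4 is ranked above Option 1 on 11 ballots, Option 1 above Option 4 on 12.

Option 1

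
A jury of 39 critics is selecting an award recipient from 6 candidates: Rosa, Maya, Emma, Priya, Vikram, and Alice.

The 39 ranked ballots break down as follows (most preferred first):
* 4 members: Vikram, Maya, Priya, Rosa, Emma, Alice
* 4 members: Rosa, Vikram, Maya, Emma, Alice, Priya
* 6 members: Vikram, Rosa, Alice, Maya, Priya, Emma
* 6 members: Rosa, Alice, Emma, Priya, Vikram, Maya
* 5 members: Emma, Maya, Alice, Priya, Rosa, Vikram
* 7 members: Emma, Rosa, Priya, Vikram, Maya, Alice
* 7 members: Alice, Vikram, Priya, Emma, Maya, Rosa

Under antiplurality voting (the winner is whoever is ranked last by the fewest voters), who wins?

Last-place votes: Rosa 7, Maya 6, Emma 6, Priya 4, Vikram 5, Alice 11.

Priya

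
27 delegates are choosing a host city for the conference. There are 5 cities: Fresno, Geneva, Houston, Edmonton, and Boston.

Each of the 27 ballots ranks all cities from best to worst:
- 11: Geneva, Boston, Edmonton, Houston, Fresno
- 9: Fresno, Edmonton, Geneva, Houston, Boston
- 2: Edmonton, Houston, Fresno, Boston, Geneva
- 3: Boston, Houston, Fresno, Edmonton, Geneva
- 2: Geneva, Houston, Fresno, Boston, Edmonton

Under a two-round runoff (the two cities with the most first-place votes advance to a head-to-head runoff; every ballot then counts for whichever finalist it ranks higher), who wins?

Fresno

Round 1 first-place votes: Fresno 9, Geneva 13, Houston 0, Edmonton 2, Boston 3. Geneva and Fresno advance.
Runoff: Geneva is ranked above Fresno on 13 ballots, Fresno above Geneva on 14.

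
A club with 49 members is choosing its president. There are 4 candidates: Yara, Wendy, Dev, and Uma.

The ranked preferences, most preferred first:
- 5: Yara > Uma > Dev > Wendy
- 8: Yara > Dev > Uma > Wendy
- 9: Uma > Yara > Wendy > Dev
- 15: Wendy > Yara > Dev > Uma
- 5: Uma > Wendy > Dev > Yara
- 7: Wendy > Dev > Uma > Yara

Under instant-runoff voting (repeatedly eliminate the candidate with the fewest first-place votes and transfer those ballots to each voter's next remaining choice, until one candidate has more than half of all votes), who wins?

Uma

Round 1: Yara 13, Wendy 22, Dev 0, Uma 14. Dev eliminated.
Round 2: Yara 13, Wendy 22, Uma 14. Yara eliminated.
Round 3: Wendy 22, Uma 27. Uma has a majority (≥25).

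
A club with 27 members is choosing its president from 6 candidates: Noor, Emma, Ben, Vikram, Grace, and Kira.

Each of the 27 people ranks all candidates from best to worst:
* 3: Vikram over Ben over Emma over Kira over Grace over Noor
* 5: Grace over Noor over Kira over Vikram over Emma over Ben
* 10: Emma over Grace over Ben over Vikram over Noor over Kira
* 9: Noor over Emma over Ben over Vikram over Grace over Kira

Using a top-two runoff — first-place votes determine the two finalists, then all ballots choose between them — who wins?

Noor

Round 1 first-place votes: Noor 9, Emma 10, Ben 0, Vikram 3, Grace 5, Kira 0. Emma and Noor advance.
Runoff: Emma is ranked above Noor on 13 ballots, Noor above Emma on 14.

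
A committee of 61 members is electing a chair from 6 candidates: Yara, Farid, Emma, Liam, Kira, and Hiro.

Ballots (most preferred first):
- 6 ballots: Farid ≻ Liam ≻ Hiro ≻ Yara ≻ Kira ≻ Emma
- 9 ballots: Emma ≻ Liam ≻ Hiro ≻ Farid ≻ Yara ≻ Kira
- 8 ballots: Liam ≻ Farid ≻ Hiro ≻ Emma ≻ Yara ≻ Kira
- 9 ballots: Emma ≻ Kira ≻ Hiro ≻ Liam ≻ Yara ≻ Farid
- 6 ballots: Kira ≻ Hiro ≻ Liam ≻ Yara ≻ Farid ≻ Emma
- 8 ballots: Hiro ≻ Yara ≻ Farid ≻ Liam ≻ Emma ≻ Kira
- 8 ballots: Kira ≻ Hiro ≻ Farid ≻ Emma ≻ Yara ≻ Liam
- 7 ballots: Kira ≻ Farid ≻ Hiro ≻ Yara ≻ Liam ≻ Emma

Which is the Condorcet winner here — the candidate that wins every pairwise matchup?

Hiro vs Yara: 61–0
Hiro vs Farid: 40–21
Hiro vs Emma: 43–18
Hiro vs Liam: 38–23
Hiro vs Kira: 31–30
Hiro beats every other candidate.

Hiro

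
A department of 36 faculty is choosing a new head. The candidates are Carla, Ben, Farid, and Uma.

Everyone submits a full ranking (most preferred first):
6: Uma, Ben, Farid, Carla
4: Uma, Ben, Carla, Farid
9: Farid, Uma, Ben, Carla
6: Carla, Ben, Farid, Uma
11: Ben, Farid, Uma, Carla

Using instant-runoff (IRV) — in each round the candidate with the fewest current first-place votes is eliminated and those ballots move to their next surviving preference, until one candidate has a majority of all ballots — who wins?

Uma

Round 1: Carla 6, Ben 11, Farid 9, Uma 10. Carla eliminated.
Round 2: Ben 17, Farid 9, Uma 10. Farid eliminated.
Round 3: Ben 17, Uma 19. Uma has a majority (≥19).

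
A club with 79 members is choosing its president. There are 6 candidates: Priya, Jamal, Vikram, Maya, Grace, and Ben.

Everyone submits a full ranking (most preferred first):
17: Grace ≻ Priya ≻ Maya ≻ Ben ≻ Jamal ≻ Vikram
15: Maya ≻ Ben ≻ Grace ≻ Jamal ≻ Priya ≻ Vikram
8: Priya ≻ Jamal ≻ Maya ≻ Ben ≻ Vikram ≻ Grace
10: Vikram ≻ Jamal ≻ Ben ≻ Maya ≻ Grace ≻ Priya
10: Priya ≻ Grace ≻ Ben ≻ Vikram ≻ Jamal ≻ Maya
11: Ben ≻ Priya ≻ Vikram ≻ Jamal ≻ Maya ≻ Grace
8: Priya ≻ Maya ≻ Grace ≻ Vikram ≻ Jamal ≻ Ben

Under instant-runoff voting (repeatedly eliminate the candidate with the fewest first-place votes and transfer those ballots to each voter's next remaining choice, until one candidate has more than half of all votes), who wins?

Priya

Round 1: Priya 26, Jamal 0, Vikram 10, Maya 15, Grace 17, Ben 11. Jamal eliminated.
Round 2: Priya 26, Vikram 10, Maya 15, Grace 17, Ben 11. Vikram eliminated.
Round 3: Priya 26, Maya 15, Grace 17, Ben 21. Maya eliminated.
Round 4: Priya 26, Grace 17, Ben 36. Grace eliminated.
Round 5: Priya 43, Ben 36. Priya has a majority (≥40).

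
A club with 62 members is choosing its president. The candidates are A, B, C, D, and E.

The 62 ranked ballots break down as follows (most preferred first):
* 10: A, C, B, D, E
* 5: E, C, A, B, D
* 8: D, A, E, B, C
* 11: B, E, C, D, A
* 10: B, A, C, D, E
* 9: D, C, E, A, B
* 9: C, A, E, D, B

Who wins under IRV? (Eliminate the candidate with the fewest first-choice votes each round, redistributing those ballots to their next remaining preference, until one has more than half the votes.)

C

Round 1: A 10, B 21, C 9, D 17, E 5. E eliminated.
Round 2: A 10, B 21, C 14, D 17. A eliminated.
Round 3: B 21, C 24, D 17. D eliminated.
Round 4: B 29, C 33. C has a majority (≥32).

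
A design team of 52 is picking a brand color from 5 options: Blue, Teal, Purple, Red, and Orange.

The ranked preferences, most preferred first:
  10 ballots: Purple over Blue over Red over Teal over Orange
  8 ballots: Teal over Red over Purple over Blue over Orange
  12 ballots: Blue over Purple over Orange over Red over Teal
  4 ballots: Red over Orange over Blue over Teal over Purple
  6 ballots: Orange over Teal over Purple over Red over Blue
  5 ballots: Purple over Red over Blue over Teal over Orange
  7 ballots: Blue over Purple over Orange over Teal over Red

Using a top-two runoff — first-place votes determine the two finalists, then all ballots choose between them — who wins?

Round 1 first-place votes: Blue 19, Teal 8, Purple 15, Red 4, Orange 6. Blue and Purple advance.
Runoff: Blue is ranked above Purple on 23 ballots, Purple above Blue on 29.

Purple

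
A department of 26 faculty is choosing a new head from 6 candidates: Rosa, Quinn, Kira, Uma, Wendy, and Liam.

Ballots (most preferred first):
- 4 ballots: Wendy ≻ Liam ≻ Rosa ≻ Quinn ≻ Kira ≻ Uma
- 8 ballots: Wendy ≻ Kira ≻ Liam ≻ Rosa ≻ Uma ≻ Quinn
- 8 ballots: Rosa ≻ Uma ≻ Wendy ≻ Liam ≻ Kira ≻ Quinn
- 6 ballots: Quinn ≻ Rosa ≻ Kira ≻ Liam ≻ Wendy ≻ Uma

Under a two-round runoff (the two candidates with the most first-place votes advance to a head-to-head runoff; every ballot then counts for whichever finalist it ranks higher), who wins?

Rosa

Round 1 first-place votes: Rosa 8, Quinn 6, Kira 0, Uma 0, Wendy 12, Liam 0. Wendy and Rosa advance.
Runoff: Wendy is ranked above Rosa on 12 ballots, Rosa above Wendy on 14.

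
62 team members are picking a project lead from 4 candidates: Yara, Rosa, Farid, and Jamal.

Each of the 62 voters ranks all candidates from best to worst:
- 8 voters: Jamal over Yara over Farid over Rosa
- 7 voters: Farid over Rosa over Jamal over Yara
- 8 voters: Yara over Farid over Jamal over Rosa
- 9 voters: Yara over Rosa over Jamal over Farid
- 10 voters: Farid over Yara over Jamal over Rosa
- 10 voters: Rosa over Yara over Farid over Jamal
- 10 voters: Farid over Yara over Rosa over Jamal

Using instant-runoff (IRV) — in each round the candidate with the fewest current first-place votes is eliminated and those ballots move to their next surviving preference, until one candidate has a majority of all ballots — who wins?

Yara

Round 1: Yara 17, Rosa 10, Farid 27, Jamal 8. Jamal eliminated.
Round 2: Yara 25, Rosa 10, Farid 27. Rosa eliminated.
Round 3: Yara 35, Farid 27. Yara has a majority (≥32).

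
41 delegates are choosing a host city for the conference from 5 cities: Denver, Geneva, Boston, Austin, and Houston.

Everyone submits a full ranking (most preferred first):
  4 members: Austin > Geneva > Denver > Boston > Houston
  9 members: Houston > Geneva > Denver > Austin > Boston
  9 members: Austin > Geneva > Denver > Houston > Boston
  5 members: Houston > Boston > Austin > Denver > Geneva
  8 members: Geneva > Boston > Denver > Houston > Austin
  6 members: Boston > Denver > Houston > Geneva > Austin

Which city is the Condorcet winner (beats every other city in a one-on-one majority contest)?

Geneva vs Denver: 30–11
Geneva vs Boston: 30–11
Geneva vs Austin: 23–18
Geneva vs Houston: 21–20
Geneva beats every other city.

Geneva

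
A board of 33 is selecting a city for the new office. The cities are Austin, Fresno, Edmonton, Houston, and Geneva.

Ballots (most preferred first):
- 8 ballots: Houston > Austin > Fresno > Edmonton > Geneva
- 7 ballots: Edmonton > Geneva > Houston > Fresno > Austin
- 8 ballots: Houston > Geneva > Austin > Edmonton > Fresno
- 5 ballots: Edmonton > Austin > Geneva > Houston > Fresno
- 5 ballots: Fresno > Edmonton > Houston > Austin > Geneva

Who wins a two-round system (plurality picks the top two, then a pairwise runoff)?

Edmonton

Round 1 first-place votes: Austin 0, Fresno 5, Edmonton 12, Houston 16, Geneva 0. Houston and Edmonton advance.
Runoff: Houston is ranked above Edmonton on 16 ballots, Edmonton above Houston on 17.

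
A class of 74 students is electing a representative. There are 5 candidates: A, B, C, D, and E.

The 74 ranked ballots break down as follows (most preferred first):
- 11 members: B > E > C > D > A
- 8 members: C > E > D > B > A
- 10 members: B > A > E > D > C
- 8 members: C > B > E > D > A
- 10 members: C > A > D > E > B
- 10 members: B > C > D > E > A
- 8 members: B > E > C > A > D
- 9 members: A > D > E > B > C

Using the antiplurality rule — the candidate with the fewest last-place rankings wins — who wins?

Last-place votes: A 37, B 10, C 19, D 8, E 0.

E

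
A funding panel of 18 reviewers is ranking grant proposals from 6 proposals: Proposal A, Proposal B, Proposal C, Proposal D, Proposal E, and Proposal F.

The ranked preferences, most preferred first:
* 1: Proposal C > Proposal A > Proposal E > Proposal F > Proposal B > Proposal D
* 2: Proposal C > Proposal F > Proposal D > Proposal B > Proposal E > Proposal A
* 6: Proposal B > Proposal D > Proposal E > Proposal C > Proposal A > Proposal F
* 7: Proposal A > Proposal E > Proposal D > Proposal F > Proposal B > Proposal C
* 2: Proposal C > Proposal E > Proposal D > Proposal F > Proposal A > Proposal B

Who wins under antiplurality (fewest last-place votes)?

Proposal E

Last-place votes: Proposal A 2, Proposal B 2, Proposal C 7, Proposal D 1, Proposal E 0, Proposal F 6.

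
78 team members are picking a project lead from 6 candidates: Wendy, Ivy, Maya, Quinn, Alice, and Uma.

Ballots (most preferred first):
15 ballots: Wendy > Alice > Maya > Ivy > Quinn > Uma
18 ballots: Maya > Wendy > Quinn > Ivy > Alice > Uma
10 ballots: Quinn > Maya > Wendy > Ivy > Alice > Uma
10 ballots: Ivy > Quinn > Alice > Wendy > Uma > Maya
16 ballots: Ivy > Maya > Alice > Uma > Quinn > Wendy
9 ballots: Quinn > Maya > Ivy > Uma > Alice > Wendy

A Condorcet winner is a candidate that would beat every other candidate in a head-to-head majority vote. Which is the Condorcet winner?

Maya

Maya vs Wendy: 53–25
Maya vs Ivy: 52–26
Maya vs Quinn: 49–29
Maya vs Alice: 53–25
Maya vs Uma: 68–10
Maya beats every other candidate.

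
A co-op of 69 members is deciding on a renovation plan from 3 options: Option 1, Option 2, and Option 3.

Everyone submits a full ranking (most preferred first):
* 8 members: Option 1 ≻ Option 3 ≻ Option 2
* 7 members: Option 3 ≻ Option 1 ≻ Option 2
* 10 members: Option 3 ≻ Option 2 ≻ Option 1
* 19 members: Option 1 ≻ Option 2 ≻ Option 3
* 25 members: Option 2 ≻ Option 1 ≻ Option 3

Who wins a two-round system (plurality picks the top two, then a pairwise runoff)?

Round 1 first-place votes: Option 1 27, Option 2 25, Option 3 17. Option 1 and Option 2 advance.
Runoff: Option 1 is ranked above Option 2 on 34 ballots, Option 2 above Option 1 on 35.

Option 2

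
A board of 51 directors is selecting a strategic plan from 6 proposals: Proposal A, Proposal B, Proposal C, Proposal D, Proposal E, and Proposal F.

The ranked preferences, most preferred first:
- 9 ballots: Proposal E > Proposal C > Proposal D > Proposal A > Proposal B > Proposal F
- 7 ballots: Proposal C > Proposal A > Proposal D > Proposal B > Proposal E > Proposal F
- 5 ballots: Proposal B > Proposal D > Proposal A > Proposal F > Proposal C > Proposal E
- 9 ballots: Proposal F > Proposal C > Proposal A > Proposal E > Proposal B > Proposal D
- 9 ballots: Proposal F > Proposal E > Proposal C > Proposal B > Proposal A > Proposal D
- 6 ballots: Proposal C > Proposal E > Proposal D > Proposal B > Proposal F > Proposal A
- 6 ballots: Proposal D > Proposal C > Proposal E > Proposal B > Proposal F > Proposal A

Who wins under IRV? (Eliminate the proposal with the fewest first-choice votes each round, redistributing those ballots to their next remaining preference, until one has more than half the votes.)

Round 1: Proposal A 0, Proposal B 5, Proposal C 13, Proposal D 6, Proposal E 9, Proposal F 18. Proposal A eliminated.
Round 2: Proposal B 5, Proposal C 13, Proposal D 6, Proposal E 9, Proposal F 18. Proposal B eliminated.
Round 3: Proposal C 13, Proposal D 11, Proposal E 9, Proposal F 18. Proposal E eliminated.
Round 4: Proposal C 22, Proposal D 11, Proposal F 18. Proposal D eliminated.
Round 5: Proposal C 28, Proposal F 23. Proposal C has a majority (≥26).

Proposal C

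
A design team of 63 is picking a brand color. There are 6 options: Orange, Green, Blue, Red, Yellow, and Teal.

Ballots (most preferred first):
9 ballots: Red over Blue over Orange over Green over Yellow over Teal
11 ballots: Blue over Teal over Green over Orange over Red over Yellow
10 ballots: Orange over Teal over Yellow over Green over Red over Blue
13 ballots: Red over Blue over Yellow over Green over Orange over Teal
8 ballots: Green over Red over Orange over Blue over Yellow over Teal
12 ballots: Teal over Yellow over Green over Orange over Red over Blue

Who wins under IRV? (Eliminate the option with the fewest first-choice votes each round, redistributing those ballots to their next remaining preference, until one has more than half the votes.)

Teal

Round 1: Orange 10, Green 8, Blue 11, Red 22, Yellow 0, Teal 12. Yellow eliminated.
Round 2: Orange 10, Green 8, Blue 11, Red 22, Teal 12. Green eliminated.
Round 3: Orange 10, Blue 11, Red 30, Teal 12. Orange eliminated.
Round 4: Blue 11, Red 30, Teal 22. Blue eliminated.
Round 5: Red 30, Teal 33. Teal has a majority (≥32).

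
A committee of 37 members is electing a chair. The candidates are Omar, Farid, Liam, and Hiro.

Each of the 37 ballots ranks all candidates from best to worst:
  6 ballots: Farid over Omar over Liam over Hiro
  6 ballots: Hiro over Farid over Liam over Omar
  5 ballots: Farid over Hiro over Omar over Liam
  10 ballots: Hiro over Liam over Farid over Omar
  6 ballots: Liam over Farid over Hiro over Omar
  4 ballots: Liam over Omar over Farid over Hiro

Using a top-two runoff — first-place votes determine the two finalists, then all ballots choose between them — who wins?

Round 1 first-place votes: Omar 0, Farid 11, Liam 10, Hiro 16. Hiro and Farid advance.
Runoff: Hiro is ranked above Farid on 16 ballots, Farid above Hiro on 21.

Farid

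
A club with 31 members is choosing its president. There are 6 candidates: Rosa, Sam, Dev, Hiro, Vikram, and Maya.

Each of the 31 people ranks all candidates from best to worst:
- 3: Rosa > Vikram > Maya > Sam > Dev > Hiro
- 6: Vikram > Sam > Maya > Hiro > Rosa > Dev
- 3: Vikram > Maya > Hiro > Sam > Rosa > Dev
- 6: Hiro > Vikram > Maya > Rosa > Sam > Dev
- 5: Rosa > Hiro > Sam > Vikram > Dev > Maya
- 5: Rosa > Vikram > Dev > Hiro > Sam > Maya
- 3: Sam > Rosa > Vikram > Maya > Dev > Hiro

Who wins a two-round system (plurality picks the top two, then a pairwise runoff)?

Rosa

Round 1 first-place votes: Rosa 13, Sam 3, Dev 0, Hiro 6, Vikram 9, Maya 0. Rosa and Vikram advance.
Runoff: Rosa is ranked above Vikram on 16 ballots, Vikram above Rosa on 15.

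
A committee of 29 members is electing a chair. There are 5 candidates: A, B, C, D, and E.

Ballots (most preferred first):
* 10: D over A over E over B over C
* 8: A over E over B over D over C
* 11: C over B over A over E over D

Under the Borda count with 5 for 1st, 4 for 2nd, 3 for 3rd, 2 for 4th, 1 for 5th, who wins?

A: 10×4 + 8×5 + 11×3 = 113
B: 10×2 + 8×3 + 11×4 = 88
C: 10×1 + 8×1 + 11×5 = 73
D: 10×5 + 8×2 + 11×1 = 77
E: 10×3 + 8×4 + 11×2 = 84

A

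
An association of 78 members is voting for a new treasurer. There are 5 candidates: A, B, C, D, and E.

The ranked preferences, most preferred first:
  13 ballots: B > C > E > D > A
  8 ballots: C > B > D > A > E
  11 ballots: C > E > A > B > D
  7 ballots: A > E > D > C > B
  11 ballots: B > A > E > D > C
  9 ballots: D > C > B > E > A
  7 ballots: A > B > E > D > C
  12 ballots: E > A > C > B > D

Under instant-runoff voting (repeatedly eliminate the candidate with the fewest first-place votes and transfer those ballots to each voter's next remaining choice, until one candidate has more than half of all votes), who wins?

C

Round 1: A 14, B 24, C 19, D 9, E 12. D eliminated.
Round 2: A 14, B 24, C 28, E 12. E eliminated.
Round 3: A 26, B 24, C 28. B eliminated.
Round 4: A 37, C 41. C has a majority (≥40).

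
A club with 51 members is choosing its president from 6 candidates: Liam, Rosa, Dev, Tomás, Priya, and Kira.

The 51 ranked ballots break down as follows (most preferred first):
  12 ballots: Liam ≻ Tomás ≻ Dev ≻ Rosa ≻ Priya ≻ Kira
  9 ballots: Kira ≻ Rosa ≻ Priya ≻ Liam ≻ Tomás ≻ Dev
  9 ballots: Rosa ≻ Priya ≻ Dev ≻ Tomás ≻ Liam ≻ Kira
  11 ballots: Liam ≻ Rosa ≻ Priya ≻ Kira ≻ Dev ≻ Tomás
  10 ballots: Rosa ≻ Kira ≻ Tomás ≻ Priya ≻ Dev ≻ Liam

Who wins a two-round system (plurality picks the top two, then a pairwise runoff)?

Round 1 first-place votes: Liam 23, Rosa 19, Dev 0, Tomás 0, Priya 0, Kira 9. Liam and Rosa advance.
Runoff: Liam is ranked above Rosa on 23 ballots, Rosa above Liam on 28.

Rosa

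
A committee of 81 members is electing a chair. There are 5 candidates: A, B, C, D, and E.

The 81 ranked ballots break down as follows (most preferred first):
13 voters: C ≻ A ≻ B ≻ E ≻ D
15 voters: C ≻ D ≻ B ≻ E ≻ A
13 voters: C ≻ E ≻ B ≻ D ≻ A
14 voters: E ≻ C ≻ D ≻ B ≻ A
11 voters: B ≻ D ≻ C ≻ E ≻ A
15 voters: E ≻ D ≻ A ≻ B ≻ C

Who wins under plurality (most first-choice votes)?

First-place votes: A 0, B 11, C 41, D 0, E 29.

C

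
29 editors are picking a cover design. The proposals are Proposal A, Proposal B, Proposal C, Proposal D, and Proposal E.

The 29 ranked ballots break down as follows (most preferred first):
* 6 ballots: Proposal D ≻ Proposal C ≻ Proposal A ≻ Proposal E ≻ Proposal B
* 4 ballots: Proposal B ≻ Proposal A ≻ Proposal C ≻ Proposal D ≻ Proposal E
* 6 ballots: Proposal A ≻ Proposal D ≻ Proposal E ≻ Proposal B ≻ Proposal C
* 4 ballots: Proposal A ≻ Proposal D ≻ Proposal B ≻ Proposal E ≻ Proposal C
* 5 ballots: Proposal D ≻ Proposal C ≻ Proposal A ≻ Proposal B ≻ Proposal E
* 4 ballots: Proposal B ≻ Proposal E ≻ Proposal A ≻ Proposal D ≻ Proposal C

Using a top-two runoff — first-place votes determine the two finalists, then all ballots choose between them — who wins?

Round 1 first-place votes: Proposal A 10, Proposal B 8, Proposal C 0, Proposal D 11, Proposal E 0. Proposal D and Proposal A advance.
Runoff: Proposal D is ranked above Proposal A on 11 ballots, Proposal A above Proposal D on 18.

Proposal A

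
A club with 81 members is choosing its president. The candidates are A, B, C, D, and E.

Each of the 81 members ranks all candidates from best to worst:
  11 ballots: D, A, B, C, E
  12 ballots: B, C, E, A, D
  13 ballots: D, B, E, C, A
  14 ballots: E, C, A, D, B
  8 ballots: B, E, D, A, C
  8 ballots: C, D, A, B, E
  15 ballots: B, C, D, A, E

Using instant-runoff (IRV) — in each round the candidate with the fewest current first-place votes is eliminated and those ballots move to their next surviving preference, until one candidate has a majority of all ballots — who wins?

Round 1: A 0, B 35, C 8, D 24, E 14. A eliminated.
Round 2: B 35, C 8, D 24, E 14. C eliminated.
Round 3: B 35, D 32, E 14. E eliminated.
Round 4: B 35, D 46. D has a majority (≥41).

D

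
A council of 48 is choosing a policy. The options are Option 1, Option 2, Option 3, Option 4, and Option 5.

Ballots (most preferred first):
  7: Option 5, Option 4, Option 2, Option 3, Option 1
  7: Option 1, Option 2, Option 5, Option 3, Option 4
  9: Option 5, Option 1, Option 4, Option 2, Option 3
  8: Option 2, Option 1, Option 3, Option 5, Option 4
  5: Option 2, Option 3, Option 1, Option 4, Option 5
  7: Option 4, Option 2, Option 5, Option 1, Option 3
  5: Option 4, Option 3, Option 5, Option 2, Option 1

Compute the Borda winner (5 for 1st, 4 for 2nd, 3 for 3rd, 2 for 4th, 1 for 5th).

Option 1: 7×1 + 7×5 + 9×4 + 8×4 + 5×3 + 7×2 + 5×1 = 144
Option 2: 7×3 + 7×4 + 9×2 + 8×5 + 5×5 + 7×4 + 5×2 = 170
Option 3: 7×2 + 7×2 + 9×1 + 8×3 + 5×4 + 7×1 + 5×4 = 108
Option 4: 7×4 + 7×1 + 9×3 + 8×1 + 5×2 + 7×5 + 5×5 = 140
Option 5: 7×5 + 7×3 + 9×5 + 8×2 + 5×1 + 7×3 + 5×3 = 158

Option 2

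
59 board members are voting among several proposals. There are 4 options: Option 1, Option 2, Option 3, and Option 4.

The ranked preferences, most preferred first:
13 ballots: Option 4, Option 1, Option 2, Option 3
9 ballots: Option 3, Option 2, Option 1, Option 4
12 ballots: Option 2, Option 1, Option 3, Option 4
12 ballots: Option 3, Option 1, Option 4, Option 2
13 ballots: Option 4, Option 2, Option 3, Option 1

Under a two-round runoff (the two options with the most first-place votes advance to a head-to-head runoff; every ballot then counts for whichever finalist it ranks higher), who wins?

Option 3

Round 1 first-place votes: Option 1 0, Option 2 12, Option 3 21, Option 4 26. Option 4 and Option 3 advance.
Runoff: Option 4 is ranked above Option 3 on 26 ballots, Option 3 above Option 4 on 33.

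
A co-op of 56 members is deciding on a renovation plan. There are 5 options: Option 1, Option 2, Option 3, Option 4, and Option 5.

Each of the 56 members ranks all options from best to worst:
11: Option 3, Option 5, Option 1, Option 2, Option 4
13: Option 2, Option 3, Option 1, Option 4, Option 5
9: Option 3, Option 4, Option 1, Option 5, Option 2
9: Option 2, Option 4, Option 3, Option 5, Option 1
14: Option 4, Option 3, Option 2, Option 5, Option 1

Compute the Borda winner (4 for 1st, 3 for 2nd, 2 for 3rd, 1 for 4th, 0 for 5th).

Option 3

Option 1: 11×2 + 13×2 + 9×2 + 9×0 + 14×0 = 66
Option 2: 11×1 + 13×4 + 9×0 + 9×4 + 14×2 = 127
Option 3: 11×4 + 13×3 + 9×4 + 9×2 + 14×3 = 179
Option 4: 11×0 + 13×1 + 9×3 + 9×3 + 14×4 = 123
Option 5: 11×3 + 13×0 + 9×1 + 9×1 + 14×1 = 65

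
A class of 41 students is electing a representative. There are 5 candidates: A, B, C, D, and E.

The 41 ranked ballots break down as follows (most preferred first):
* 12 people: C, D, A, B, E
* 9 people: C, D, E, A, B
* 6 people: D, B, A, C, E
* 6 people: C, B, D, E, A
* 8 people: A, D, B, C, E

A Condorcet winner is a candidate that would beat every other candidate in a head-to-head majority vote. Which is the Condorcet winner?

C vs A: 27–14
C vs B: 27–14
C vs D: 27–14
C vs E: 41–0
C beats every other candidate.

C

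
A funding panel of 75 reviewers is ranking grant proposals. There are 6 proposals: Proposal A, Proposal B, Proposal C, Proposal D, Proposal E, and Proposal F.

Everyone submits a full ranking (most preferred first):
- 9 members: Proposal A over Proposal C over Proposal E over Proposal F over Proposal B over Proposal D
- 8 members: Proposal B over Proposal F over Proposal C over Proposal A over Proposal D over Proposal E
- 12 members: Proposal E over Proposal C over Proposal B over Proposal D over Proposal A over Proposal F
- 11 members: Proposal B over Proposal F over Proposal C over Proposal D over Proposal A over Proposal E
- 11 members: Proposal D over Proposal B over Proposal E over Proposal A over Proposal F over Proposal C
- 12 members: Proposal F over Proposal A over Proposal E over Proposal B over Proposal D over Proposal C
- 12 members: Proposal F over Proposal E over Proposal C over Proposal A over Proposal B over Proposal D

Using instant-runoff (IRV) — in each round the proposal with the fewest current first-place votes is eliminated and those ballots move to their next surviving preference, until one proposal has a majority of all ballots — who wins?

Proposal B

Round 1: Proposal A 9, Proposal B 19, Proposal C 0, Proposal D 11, Proposal E 12, Proposal F 24. Proposal C eliminated.
Round 2: Proposal A 9, Proposal B 19, Proposal D 11, Proposal E 12, Proposal F 24. Proposal A eliminated.
Round 3: Proposal B 19, Proposal D 11, Proposal E 21, Proposal F 24. Proposal D eliminated.
Round 4: Proposal B 30, Proposal E 21, Proposal F 24. Proposal E eliminated.
Round 5: Proposal B 42, Proposal F 33. Proposal B has a majority (≥38).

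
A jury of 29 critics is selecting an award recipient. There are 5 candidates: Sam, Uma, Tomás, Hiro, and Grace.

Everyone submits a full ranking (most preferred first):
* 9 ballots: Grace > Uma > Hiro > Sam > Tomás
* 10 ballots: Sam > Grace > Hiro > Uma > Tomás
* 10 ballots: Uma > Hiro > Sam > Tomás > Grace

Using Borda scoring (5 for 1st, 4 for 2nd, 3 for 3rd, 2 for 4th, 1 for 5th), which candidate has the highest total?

Sam: 9×2 + 10×5 + 10×3 = 98
Uma: 9×4 + 10×2 + 10×5 = 106
Tomás: 9×1 + 10×1 + 10×2 = 39
Hiro: 9×3 + 10×3 + 10×4 = 97
Grace: 9×5 + 10×4 + 10×1 = 95

Uma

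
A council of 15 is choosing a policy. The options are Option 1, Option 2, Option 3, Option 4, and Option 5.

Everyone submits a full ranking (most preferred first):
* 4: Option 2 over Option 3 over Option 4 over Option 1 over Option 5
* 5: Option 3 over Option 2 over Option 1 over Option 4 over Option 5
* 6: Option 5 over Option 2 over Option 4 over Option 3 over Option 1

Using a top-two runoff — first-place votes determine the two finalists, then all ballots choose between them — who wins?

Option 3

Round 1 first-place votes: Option 1 0, Option 2 4, Option 3 5, Option 4 0, Option 5 6. Option 5 and Option 3 advance.
Runoff: Option 5 is ranked above Option 3 on 6 ballots, Option 3 above Option 5 on 9.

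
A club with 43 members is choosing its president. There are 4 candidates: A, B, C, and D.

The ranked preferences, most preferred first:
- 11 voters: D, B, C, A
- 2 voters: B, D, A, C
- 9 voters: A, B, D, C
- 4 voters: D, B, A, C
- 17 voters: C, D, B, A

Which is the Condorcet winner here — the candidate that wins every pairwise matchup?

D vs A: 34–9
D vs B: 32–11
D vs C: 26–17
D beats every other candidate.

D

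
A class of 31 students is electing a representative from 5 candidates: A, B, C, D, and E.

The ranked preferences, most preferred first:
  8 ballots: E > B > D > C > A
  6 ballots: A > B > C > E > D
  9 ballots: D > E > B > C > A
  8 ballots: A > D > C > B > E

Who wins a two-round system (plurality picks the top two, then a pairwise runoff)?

D

Round 1 first-place votes: A 14, B 0, C 0, D 9, E 8. A and D advance.
Runoff: A is ranked above D on 14 ballots, D above A on 17.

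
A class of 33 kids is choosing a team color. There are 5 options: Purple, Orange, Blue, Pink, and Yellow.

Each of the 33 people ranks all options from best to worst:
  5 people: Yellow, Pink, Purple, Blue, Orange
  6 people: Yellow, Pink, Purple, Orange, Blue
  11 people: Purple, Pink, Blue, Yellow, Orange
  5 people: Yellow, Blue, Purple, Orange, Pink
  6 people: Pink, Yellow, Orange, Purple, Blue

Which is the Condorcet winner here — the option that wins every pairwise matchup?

Pink

Pink vs Purple: 17–16
Pink vs Orange: 28–5
Pink vs Blue: 28–5
Pink vs Yellow: 17–16
Pink beats every other option.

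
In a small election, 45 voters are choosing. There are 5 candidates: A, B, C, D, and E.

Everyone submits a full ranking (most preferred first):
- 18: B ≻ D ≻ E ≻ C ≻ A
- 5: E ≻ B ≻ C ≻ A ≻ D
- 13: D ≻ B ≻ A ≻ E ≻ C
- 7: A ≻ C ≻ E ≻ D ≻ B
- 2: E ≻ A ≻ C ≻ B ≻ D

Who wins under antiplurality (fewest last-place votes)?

Last-place votes: A 18, B 7, C 13, D 7, E 0.

E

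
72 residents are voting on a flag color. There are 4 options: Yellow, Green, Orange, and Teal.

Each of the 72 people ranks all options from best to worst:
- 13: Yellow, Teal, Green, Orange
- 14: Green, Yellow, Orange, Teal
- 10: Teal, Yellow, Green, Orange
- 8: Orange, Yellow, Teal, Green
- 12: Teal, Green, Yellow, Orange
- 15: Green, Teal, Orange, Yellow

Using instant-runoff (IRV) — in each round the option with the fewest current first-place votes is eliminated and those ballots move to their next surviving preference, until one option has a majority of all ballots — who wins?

Teal

Round 1: Yellow 13, Green 29, Orange 8, Teal 22. Orange eliminated.
Round 2: Yellow 21, Green 29, Teal 22. Yellow eliminated.
Round 3: Green 29, Teal 43. Teal has a majority (≥37).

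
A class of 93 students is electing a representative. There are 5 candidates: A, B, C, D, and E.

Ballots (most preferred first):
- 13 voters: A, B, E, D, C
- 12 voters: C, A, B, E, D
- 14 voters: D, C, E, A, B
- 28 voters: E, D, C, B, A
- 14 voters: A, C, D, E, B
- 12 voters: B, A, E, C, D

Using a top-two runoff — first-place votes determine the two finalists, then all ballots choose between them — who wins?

A

Round 1 first-place votes: A 27, B 12, C 12, D 14, E 28. E and A advance.
Runoff: E is ranked above A on 42 ballots, A above E on 51.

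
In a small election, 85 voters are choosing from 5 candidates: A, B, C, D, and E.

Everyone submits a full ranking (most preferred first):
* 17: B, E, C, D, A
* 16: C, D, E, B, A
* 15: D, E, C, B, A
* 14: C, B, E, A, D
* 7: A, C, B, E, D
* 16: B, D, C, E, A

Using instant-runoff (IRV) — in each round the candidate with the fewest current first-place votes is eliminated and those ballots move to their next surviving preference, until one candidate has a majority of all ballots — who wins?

Round 1: A 7, B 33, C 30, D 15, E 0. E eliminated.
Round 2: A 7, B 33, C 30, D 15. A eliminated.
Round 3: B 33, C 37, D 15. D eliminated.
Round 4: B 33, C 52. C has a majority (≥43).

C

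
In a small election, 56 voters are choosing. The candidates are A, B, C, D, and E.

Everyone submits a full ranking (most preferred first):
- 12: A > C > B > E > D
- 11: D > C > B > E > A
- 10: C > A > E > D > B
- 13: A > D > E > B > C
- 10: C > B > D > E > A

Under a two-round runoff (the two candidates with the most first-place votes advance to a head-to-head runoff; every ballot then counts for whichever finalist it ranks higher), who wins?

Round 1 first-place votes: A 25, B 0, C 20, D 11, E 0. A and C advance.
Runoff: A is ranked above C on 25 ballots, C above A on 31.

C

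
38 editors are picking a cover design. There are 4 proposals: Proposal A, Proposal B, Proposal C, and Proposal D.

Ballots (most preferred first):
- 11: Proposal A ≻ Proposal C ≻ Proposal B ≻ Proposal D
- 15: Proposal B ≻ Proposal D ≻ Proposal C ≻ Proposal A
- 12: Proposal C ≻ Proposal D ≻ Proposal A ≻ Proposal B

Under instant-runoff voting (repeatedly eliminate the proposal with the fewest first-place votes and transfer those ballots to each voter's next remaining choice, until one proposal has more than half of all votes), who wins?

Proposal C

Round 1: Proposal A 11, Proposal B 15, Proposal C 12, Proposal D 0. Proposal D eliminated.
Round 2: Proposal A 11, Proposal B 15, Proposal C 12. Proposal A eliminated.
Round 3: Proposal B 15, Proposal C 23. Proposal C has a majority (≥20).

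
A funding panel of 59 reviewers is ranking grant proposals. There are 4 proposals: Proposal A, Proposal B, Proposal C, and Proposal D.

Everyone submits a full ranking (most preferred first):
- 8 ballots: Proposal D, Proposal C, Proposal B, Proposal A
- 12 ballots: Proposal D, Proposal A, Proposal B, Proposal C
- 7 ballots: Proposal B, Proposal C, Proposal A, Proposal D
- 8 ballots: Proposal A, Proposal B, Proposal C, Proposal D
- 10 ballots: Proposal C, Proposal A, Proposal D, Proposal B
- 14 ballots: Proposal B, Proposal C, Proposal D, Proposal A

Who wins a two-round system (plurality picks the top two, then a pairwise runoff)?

Proposal D

Round 1 first-place votes: Proposal A 8, Proposal B 21, Proposal C 10, Proposal D 20. Proposal B and Proposal D advance.
Runoff: Proposal B is ranked above Proposal D on 29 ballots, Proposal D above Proposal B on 30.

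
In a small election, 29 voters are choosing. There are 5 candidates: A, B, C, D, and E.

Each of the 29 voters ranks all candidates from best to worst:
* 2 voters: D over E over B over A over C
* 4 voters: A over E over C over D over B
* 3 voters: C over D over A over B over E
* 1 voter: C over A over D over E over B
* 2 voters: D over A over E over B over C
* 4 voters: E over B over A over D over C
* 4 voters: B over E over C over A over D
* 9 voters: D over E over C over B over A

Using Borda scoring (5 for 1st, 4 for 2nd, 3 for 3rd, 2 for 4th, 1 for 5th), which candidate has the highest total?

E

A: 2×2 + 4×5 + 3×3 + 1×4 + 2×4 + 4×3 + 4×2 + 9×1 = 74
B: 2×3 + 4×1 + 3×2 + 1×1 + 2×2 + 4×4 + 4×5 + 9×2 = 75
C: 2×1 + 4×3 + 3×5 + 1×5 + 2×1 + 4×1 + 4×3 + 9×3 = 79
D: 2×5 + 4×2 + 3×4 + 1×3 + 2×5 + 4×2 + 4×1 + 9×5 = 100
E: 2×4 + 4×4 + 3×1 + 1×2 + 2×3 + 4×5 + 4×4 + 9×4 = 107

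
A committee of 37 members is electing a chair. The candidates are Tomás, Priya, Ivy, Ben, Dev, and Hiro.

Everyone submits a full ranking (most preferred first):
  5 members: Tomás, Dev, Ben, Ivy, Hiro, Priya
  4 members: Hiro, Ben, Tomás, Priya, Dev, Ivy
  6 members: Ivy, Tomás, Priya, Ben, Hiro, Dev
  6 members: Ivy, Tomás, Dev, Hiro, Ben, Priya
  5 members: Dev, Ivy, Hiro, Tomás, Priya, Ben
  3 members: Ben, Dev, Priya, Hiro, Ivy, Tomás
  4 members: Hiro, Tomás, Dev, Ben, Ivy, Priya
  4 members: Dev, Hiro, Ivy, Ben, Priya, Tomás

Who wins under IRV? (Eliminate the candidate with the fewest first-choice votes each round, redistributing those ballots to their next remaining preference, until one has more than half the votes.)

Dev

Round 1: Tomás 5, Priya 0, Ivy 12, Ben 3, Dev 9, Hiro 8. Priya eliminated.
Round 2: Tomás 5, Ivy 12, Ben 3, Dev 9, Hiro 8. Ben eliminated.
Round 3: Tomás 5, Ivy 12, Dev 12, Hiro 8. Tomás eliminated.
Round 4: Ivy 12, Dev 17, Hiro 8. Hiro eliminated.
Round 5: Ivy 12, Dev 25. Dev has a majority (≥19).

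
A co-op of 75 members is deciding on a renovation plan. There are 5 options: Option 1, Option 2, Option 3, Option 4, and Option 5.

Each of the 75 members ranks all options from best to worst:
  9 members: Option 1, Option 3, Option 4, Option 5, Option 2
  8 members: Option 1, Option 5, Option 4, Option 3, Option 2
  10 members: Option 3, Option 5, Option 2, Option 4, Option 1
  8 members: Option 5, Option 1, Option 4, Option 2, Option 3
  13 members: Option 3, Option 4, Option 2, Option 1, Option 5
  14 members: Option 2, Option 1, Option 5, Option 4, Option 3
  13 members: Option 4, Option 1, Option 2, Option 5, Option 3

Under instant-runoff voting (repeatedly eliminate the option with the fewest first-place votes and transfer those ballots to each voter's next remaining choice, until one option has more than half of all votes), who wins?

Round 1: Option 1 17, Option 2 14, Option 3 23, Option 4 13, Option 5 8. Option 5 eliminated.
Round 2: Option 1 25, Option 2 14, Option 3 23, Option 4 13. Option 4 eliminated.
Round 3: Option 1 38, Option 2 14, Option 3 23. Option 1 has a majority (≥38).

Option 1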